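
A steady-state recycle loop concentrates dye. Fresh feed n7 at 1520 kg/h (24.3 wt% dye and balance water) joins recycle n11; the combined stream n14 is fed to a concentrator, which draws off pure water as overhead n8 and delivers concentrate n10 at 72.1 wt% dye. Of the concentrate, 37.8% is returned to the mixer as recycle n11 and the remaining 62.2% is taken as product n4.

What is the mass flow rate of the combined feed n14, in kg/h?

1831 kg/h

Overall dye balance (none leaves overhead): dye in fresh feed = dye in product, i.e. 1520×0.243 = (1−0.378)·n10·0.721.
n10 = 369.36/(0.721×0.622) = 823.61 kg/h.
Recycle n11 = 0.378×823.61 = 311.33 kg/h.
Combined feed n14 = 1520 + 311.33 = 1831.3 kg/h.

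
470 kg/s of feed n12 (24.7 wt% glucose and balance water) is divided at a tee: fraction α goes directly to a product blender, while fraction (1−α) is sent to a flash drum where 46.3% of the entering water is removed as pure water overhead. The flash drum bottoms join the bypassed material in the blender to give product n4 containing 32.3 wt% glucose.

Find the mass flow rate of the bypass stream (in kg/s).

152.8 kg/s

All 470×0.247 = 116.09 kg/s of glucose reaches n4, so n4 = 116.09/0.323 = 359.41 kg/s and vapour = 110.59 kg/s.
The evaporator receives (1−α)·470 of feed at 0.753 water and removes 0.463 of that water:
0.463×0.753×(1−α)×470 = 110.59
(1−α) = 110.59/163.86 = 0.6749;  α = 0.3251.
Bypass flow = 0.3251×470 = 152.8 kg/s.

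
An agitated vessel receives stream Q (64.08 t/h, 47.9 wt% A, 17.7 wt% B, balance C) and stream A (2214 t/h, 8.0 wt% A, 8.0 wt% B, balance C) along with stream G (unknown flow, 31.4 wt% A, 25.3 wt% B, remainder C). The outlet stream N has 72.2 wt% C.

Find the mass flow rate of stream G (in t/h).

820.2 t/h

Let G be the unknown flow. Total out = 2278.1 + G.
C balance: 1881.8 + 0.433·G = 0.722·(2278.1 + G)
(0.433 − 0.722)·G = 0.722×2278.1 − 1881.8 = -237.03
G = -237.03 / -0.289 = 820.17 t/h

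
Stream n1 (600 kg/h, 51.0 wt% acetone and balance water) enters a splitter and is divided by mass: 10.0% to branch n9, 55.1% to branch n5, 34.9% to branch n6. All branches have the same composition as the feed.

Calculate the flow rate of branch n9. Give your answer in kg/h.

Branch n9 flow = 0.100×600 = 60 kg/h.

60 kg/h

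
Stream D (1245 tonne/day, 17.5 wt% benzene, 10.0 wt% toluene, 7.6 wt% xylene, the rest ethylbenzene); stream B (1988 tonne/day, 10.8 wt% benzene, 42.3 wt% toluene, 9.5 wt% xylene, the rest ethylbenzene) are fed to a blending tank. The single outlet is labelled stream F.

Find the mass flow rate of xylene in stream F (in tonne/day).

283.5 tonne/day

xylene out = xylene in = 1245×0.076 + 1988×0.095 = 283.48 tonne/day.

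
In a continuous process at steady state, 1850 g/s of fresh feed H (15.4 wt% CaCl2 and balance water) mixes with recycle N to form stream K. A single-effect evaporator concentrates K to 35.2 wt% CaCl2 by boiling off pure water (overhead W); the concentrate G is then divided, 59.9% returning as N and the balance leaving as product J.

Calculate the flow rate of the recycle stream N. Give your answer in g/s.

1209 g/s

Overall CaCl2 balance (none leaves overhead): CaCl2 in fresh feed = CaCl2 in product, i.e. 1850×0.154 = (1−0.599)·G·0.352.
G = 284.9/(0.352×0.401) = 2018.4 g/s.
Recycle N = 0.599×2018.4 = 1209 g/s.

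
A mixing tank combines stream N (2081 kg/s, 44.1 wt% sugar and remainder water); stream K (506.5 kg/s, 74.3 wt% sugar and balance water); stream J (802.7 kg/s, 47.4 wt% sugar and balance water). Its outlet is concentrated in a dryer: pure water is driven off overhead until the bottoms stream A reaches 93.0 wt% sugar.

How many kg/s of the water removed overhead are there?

sugar entering = 2081×0.441 + 506.5×0.743 + 802.7×0.474 = 1674.5 kg/s.
All sugar reports to A, so A = 1674.5/0.930 = 1800.6 kg/s.
Total feed = 3390.2 kg/s; overhead = 3390.2 − 1800.6 = 1589.6 kg/s.

1590 kg/s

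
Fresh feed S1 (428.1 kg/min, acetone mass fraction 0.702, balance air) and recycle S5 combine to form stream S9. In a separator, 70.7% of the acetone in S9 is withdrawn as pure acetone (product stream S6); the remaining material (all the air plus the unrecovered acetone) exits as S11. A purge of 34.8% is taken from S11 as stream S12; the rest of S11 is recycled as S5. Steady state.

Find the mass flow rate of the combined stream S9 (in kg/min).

air enters only via S1 and leaves only via the purge: 428.1×0.298 = 0.348×(air in S11), and the separator passes all air, so air in S9 = air in S11 = 366.59 kg/min.
acetone in S9: m_A = 428.1×0.702 + (1−0.348)·(1−0.707)·m_A, so m_A = 300.53/0.8090 = 371.5 kg/min.
S9 = 371.5 + 366.59 = 738.09 kg/min.

738.1 kg/min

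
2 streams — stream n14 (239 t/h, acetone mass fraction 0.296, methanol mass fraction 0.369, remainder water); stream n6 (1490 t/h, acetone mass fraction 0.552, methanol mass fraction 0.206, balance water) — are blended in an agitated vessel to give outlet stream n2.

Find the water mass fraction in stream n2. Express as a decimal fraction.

0.255

Total flow out = 239 + 1490 = 1729 t/h.
water in = 239×0.335 + 1490×0.242 = 440.64 t/h.
water mass fraction in n2 = 440.64/1729 = 0.255.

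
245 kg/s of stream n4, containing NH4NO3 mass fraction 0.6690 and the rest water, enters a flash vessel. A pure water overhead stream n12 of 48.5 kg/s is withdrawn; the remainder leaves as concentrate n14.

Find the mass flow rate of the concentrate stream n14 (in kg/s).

196.5 kg/s

Concentrate = 245 − 48.5 = 196.5 kg/s.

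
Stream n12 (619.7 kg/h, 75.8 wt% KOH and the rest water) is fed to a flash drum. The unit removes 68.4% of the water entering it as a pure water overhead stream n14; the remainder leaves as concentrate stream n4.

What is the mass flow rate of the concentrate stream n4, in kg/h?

517.1 kg/h

water entering = 619.7×0.242 = 149.97 kg/h; overhead removed = 0.684×149.97 = 102.58 kg/h.
Concentrate = 619.7 − 102.58 = 517.12 kg/h.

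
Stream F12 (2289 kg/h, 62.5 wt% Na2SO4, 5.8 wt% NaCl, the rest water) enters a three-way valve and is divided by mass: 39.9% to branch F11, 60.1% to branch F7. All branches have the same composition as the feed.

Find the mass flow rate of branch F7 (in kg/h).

Branch F7 flow = 0.601×2289 = 1375.7 kg/h.

1376 kg/h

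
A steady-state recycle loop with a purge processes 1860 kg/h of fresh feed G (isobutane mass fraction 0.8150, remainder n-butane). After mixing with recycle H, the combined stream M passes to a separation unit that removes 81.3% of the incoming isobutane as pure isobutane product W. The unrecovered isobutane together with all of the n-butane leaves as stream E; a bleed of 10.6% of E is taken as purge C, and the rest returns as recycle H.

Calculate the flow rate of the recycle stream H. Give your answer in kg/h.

n-butane enters only via G and leaves only via the purge: 1860×0.185 = 0.106×(n-butane in E), and the separation unit passes all n-butane, so n-butane in M = n-butane in E = 3246.2 kg/h.
isobutane in M: m_A = 1860×0.815 + (1−0.106)·(1−0.813)·m_A, so m_A = 1515.9/0.8328 = 1820.2 kg/h.
E = (1−0.813)×1820.2 + 3246.2 = 3586.6 kg/h.
Recycle H = (1−0.106)×3586.6 = 3206.4 kg/h.

3206 kg/h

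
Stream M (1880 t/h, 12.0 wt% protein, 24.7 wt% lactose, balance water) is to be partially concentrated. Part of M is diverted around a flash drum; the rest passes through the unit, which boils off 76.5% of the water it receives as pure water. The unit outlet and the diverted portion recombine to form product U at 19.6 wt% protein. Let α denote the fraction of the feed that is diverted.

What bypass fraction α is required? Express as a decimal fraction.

All 1880×0.120 = 225.6 t/h of protein reaches U, so U = 225.6/0.196 = 1151 t/h and vapour = 728.98 t/h.
The evaporator receives (1−α)·1880 of feed at 0.633 water and removes 0.765 of that water:
0.765×0.633×(1−α)×1880 = 728.98
(1−α) = 728.98/910.38 = 0.8007;  α = 0.1993.

0.199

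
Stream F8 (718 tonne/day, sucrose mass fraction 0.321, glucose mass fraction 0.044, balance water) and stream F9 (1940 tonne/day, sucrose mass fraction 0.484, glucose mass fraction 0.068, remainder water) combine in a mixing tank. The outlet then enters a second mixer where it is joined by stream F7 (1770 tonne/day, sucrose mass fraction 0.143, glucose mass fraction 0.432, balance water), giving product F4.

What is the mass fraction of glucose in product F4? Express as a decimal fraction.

Overall, product flow = 4428 tonne/day.
glucose in = 718×0.044 + 1940×0.068 + 1770×0.432 = 928.15 tonne/day.
glucose fraction in F4 = 0.210.

0.210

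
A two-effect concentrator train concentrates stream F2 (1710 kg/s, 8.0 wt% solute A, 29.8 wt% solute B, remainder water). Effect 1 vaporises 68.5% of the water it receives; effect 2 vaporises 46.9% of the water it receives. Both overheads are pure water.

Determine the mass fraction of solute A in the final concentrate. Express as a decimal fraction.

0.166

water in feed = 1710×0.622 = 1063.6 kg/s.
After stage 1: water left = (1−0.685)×1063.6 = 335.04; stream total = 981.42 kg/s.
After stage 2: water left = (1−0.469)×335.04 = 177.91; final concentrate = 824.29 kg/s.
solute A fraction = 136.8/824.29 = 0.166.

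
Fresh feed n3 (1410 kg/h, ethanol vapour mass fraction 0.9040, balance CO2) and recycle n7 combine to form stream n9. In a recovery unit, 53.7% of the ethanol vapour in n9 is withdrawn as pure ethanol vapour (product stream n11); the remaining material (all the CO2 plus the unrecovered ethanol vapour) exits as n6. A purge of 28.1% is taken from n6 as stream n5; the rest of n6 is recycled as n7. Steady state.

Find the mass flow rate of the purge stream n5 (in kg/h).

CO2 enters only via n3 and leaves only via the purge: 1410×0.096 = 0.281×(CO2 in n6), and the recovery unit passes all CO2, so CO2 in n9 = CO2 in n6 = 481.71 kg/h.
ethanol vapour in n9: m_A = 1410×0.904 + (1−0.281)·(1−0.537)·m_A, so m_A = 1274.6/0.6671 = 1910.7 kg/h.
n6 = (1−0.537)×1910.7 + 481.71 = 1366.4 kg/h.
Purge n5 = 0.281×1366.4 = 383.95 kg/h.

383.9 kg/h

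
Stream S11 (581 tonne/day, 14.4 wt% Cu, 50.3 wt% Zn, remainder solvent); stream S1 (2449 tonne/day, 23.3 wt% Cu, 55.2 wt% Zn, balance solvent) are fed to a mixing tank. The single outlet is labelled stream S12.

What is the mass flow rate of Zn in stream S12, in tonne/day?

Zn out = Zn in = 581×0.503 + 2449×0.552 = 1644.1 tonne/day.

1644 tonne/day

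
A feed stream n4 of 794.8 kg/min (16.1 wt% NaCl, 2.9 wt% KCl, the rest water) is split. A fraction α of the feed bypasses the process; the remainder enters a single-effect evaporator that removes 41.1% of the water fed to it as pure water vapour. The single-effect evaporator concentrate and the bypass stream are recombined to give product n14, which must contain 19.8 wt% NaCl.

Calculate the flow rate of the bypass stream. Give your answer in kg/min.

All 794.8×0.161 = 127.96 kg/min of NaCl reaches n14, so n14 = 127.96/0.198 = 646.28 kg/min and vapour = 148.52 kg/min.
The evaporator receives (1−α)·794.8 of feed at 0.810 water and removes 0.411 of that water:
0.411×0.810×(1−α)×794.8 = 148.52
(1−α) = 148.52/264.6 = 0.5613;  α = 0.4387.
Bypass flow = 0.4387×794.8 = 348.66 kg/min.

348.7 kg/min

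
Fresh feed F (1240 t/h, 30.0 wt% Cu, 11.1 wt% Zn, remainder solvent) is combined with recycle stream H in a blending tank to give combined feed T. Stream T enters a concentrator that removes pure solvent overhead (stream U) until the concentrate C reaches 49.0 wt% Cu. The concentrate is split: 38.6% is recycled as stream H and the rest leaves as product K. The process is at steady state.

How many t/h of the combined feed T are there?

1717 t/h

Overall Cu balance (none leaves overhead): Cu in fresh feed = Cu in product, i.e. 1240×0.300 = (1−0.386)·C·0.490.
C = 372/(0.490×0.614) = 1236.5 t/h.
Recycle H = 0.386×1236.5 = 477.27 t/h.
Combined feed T = 1240 + 477.27 = 1717.3 t/h.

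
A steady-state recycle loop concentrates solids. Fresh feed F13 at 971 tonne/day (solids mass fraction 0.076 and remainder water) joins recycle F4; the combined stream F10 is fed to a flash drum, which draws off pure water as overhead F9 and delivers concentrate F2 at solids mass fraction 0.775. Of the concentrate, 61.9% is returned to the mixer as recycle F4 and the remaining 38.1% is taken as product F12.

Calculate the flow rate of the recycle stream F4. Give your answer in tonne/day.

Overall solids balance (none leaves overhead): solids in fresh feed = solids in product, i.e. 971×0.076 = (1−0.619)·F2·0.775.
F2 = 73.796/(0.775×0.381) = 249.92 tonne/day.
Recycle F4 = 0.619×249.92 = 154.7 tonne/day.

154.7 tonne/day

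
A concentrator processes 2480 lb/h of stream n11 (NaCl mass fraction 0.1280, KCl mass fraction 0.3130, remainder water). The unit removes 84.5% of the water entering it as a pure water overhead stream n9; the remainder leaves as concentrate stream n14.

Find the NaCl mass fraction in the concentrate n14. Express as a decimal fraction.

0.2426

NaCl is not removed: 2480×0.128 = 317.44 lb/h of NaCl enters n14.
water entering = 2480×0.559 = 1386.3 lb/h; overhead removed = 0.845×1386.3 = 1171.4 lb/h.
Concentrate = 2480 − 1171.4 = 1308.6 lb/h.
Mass fraction = 317.44/1308.6 = 0.2426.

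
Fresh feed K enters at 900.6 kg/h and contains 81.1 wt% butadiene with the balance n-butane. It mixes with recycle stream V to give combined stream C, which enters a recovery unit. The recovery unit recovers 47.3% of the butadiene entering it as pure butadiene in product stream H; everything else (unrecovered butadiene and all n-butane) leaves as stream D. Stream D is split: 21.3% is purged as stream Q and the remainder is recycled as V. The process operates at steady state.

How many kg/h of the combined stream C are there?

2047 kg/h

n-butane enters only via K and leaves only via the purge: 900.6×0.189 = 0.213×(n-butane in D), and the recovery unit passes all n-butane, so n-butane in C = n-butane in D = 799.12 kg/h.
butadiene in C: m_A = 900.6×0.811 + (1−0.213)·(1−0.473)·m_A, so m_A = 730.39/0.5853 = 1248 kg/h.
C = 1248 + 799.12 = 2047.1 kg/h.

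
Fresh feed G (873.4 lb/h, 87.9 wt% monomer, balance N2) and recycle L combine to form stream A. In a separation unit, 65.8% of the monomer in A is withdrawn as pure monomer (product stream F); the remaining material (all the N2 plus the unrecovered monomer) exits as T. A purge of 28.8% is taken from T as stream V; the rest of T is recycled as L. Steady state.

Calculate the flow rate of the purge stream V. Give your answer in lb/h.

205.6 lb/h

N2 enters only via G and leaves only via the purge: 873.4×0.121 = 0.288×(N2 in T), and the separation unit passes all N2, so N2 in A = N2 in T = 366.95 lb/h.
monomer in A: m_A = 873.4×0.879 + (1−0.288)·(1−0.658)·m_A, so m_A = 767.72/0.7565 = 1014.8 lb/h.
T = (1−0.658)×1014.8 + 366.95 = 714.02 lb/h.
Purge V = 0.288×714.02 = 205.64 lb/h.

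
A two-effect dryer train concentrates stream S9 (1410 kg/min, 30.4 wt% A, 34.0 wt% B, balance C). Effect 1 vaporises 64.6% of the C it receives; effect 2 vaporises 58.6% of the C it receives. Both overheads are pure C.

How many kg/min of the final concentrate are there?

981.6 kg/min

C in feed = 1410×0.356 = 501.96 kg/min.
After stage 1: C left = (1−0.646)×501.96 = 177.69; stream total = 1085.7 kg/min.
After stage 2: C left = (1−0.586)×177.69 = 73.565; final concentrate = 981.61 kg/min.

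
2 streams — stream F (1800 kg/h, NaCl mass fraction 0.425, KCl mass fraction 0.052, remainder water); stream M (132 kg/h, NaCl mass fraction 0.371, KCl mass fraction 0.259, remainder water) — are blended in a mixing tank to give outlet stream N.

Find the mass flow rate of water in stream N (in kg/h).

water out = water in = 1800×0.523 + 132×0.370 = 990.24 kg/h.

990.2 kg/h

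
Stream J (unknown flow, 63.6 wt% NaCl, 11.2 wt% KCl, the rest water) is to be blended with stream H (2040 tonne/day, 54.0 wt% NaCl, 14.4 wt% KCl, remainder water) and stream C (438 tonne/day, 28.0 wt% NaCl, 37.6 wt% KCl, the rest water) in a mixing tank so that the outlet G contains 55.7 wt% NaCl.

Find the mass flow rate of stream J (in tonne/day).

1975 tonne/day

Let J be the unknown flow. Total out = 2478 + J.
NaCl balance: 1224.2 + 0.636·J = 0.557·(2478 + J)
(0.636 − 0.557)·J = 0.557×2478 − 1224.2 = 156.01
J = 156.01 / 0.079 = 1974.8 tonne/day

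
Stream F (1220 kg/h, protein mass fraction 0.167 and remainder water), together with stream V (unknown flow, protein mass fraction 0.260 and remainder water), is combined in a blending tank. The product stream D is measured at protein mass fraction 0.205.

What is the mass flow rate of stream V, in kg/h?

842.9 kg/h

Let V be the unknown flow. Total out = 1220 + V.
protein balance: 203.74 + 0.260·V = 0.205·(1220 + V)
(0.260 − 0.205)·V = 0.205×1220 − 203.74 = 46.36
V = 46.36 / 0.055 = 842.91 kg/h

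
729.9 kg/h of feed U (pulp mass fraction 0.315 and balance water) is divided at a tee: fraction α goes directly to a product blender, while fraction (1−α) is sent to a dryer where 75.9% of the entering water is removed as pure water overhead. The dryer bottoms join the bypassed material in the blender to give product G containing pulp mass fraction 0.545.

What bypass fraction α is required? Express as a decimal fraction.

0.188

All 729.9×0.315 = 229.92 kg/h of pulp reaches G, so G = 229.92/0.545 = 421.87 kg/h and vapour = 308.03 kg/h.
The evaporator receives (1−α)·729.9 of feed at 0.685 water and removes 0.759 of that water:
0.759×0.685×(1−α)×729.9 = 308.03
(1−α) = 308.03/379.49 = 0.8117;  α = 0.1883.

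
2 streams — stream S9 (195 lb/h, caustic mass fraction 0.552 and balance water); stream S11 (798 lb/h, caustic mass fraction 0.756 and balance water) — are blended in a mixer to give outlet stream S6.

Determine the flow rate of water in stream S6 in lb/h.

282.1 lb/h

water out = water in = 195×0.448 + 798×0.244 = 282.07 lb/h.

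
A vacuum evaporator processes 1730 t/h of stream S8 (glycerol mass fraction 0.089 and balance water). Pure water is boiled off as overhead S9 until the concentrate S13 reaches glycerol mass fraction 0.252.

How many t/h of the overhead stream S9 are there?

1119 t/h

glycerol is conserved: 1730×0.089 = 153.97 t/h all reports to the concentrate.
Concentrate = 153.97/(target fraction) = 610.99 t/h.
Overhead = 1730 − 610.99 = 1119 t/h.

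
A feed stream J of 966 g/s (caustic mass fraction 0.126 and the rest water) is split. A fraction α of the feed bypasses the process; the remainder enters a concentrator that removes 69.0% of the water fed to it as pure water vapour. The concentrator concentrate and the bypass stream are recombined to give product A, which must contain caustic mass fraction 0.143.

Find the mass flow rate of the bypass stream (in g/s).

775.6 g/s

All 966×0.126 = 121.72 g/s of caustic reaches A, so A = 121.72/0.143 = 851.16 g/s and vapour = 114.84 g/s.
The evaporator receives (1−α)·966 of feed at 0.874 water and removes 0.690 of that water:
0.690×0.874×(1−α)×966 = 114.84
(1−α) = 114.84/582.56 = 0.1971;  α = 0.8029.
Bypass flow = 0.8029×966 = 775.57 g/s.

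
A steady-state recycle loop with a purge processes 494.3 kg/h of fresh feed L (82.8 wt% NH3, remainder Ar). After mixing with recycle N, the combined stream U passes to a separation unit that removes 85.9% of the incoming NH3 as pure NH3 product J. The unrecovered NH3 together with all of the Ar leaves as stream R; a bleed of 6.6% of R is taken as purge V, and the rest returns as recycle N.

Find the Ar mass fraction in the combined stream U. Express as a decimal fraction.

0.732

Ar enters only via L and leaves only via the purge: 494.3×0.172 = 0.066×(Ar in R), and the separation unit passes all Ar, so Ar in U = Ar in R = 1288.2 kg/h.
NH3 in U: m_A = 494.3×0.828 + (1−0.066)·(1−0.859)·m_A, so m_A = 409.28/0.8683 = 471.36 kg/h.
U = 471.36 + 1288.2 = 1759.5 kg/h.
Ar fraction in U = 1288.2/1759.5 = 0.732.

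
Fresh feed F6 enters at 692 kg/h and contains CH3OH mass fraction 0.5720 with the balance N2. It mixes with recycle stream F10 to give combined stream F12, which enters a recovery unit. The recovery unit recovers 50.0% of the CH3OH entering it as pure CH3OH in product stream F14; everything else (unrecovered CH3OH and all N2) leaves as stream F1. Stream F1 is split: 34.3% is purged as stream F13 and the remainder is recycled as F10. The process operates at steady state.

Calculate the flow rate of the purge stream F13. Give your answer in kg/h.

N2 enters only via F6 and leaves only via the purge: 692×0.428 = 0.343×(N2 in F1), and the recovery unit passes all N2, so N2 in F12 = N2 in F1 = 863.49 kg/h.
CH3OH in F12: m_A = 692×0.572 + (1−0.343)·(1−0.500)·m_A, so m_A = 395.82/0.6715 = 589.46 kg/h.
F1 = (1−0.500)×589.46 + 863.49 = 1158.2 kg/h.
Purge F13 = 0.343×1158.2 = 397.27 kg/h.

397.3 kg/h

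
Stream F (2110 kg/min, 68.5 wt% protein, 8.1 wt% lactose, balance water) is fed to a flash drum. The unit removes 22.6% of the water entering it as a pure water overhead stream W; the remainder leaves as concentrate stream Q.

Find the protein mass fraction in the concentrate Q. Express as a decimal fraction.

protein is not removed: 2110×0.685 = 1445.4 kg/min of protein enters Q.
water entering = 2110×0.234 = 493.74 kg/min; overhead removed = 0.226×493.74 = 111.59 kg/min.
Concentrate = 2110 − 111.59 = 1998.4 kg/min.
Mass fraction = 1445.4/1998.4 = 0.7232.

0.7232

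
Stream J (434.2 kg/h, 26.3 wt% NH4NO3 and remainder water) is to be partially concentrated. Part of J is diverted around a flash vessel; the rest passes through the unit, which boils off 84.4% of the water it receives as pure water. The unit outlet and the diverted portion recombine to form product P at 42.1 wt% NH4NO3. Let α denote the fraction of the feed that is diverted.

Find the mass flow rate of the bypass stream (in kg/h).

All 434.2×0.263 = 114.19 kg/h of NH4NO3 reaches P, so P = 114.19/0.421 = 271.25 kg/h and vapour = 162.95 kg/h.
The evaporator receives (1−α)·434.2 of feed at 0.737 water and removes 0.844 of that water:
0.844×0.737×(1−α)×434.2 = 162.95
(1−α) = 162.95/270.08 = 0.6033;  α = 0.3967.
Bypass flow = 0.3967×434.2 = 172.23 kg/h.

172.2 kg/h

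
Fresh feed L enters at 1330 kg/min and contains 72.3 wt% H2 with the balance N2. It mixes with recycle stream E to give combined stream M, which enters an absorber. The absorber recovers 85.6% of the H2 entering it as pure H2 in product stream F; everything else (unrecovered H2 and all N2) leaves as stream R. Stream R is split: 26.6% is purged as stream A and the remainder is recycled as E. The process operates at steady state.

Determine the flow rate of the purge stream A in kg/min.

409.6 kg/min

N2 enters only via L and leaves only via the purge: 1330×0.277 = 0.266×(N2 in R), and the absorber passes all N2, so N2 in M = N2 in R = 1385 kg/min.
H2 in M: m_A = 1330×0.723 + (1−0.266)·(1−0.856)·m_A, so m_A = 961.59/0.8943 = 1075.2 kg/min.
R = (1−0.856)×1075.2 + 1385 = 1539.8 kg/min.
Purge A = 0.266×1539.8 = 409.6 kg/min.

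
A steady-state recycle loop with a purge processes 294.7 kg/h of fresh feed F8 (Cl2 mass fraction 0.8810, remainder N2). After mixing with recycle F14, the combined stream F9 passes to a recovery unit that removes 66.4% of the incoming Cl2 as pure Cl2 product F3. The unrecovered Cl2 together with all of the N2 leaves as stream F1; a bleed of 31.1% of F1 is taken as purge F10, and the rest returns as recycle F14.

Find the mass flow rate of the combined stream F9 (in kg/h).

N2 enters only via F8 and leaves only via the purge: 294.7×0.119 = 0.311×(N2 in F1), and the recovery unit passes all N2, so N2 in F9 = N2 in F1 = 112.76 kg/h.
Cl2 in F9: m_A = 294.7×0.881 + (1−0.311)·(1−0.664)·m_A, so m_A = 259.63/0.7685 = 337.84 kg/h.
F9 = 337.84 + 112.76 = 450.61 kg/h.

450.6 kg/h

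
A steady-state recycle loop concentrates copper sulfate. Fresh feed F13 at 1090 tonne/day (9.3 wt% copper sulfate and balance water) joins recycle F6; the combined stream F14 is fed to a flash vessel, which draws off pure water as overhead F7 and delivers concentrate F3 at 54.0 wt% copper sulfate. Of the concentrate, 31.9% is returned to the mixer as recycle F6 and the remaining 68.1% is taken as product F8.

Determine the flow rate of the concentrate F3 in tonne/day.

Overall copper sulfate balance (none leaves overhead): copper sulfate in fresh feed = copper sulfate in product, i.e. 1090×0.093 = (1−0.319)·F3·0.540.
F3 = 101.37/(0.540×0.681) = 275.66 tonne/day.

275.7 tonne/day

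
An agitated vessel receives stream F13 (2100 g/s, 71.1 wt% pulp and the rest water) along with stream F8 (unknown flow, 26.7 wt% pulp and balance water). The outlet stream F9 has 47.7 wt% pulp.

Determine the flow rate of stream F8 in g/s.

Let F8 be the unknown flow. Total out = 2100 + F8.
pulp balance: 1493.1 + 0.267·F8 = 0.477·(2100 + F8)
(0.267 − 0.477)·F8 = 0.477×2100 − 1493.1 = -491.4
F8 = -491.4 / -0.210 = 2340 g/s

2340 g/s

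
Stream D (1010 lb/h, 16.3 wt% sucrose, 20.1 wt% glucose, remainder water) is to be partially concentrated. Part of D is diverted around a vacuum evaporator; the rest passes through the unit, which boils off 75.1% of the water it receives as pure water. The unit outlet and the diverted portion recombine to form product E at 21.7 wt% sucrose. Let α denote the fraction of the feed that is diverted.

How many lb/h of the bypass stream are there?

All 1010×0.163 = 164.63 lb/h of sucrose reaches E, so E = 164.63/0.217 = 758.66 lb/h and vapour = 251.34 lb/h.
The evaporator receives (1−α)·1010 of feed at 0.636 water and removes 0.751 of that water:
0.751×0.636×(1−α)×1010 = 251.34
(1−α) = 251.34/482.41 = 0.5210;  α = 0.4790.
Bypass flow = 0.4790×1010 = 483.79 lb/h.

483.8 lb/h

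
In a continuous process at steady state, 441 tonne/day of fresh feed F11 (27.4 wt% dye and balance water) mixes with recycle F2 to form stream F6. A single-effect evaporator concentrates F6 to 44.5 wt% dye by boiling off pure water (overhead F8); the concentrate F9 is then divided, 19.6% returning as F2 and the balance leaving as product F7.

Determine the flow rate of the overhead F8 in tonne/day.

169.5 tonne/day

Overall dye balance (none leaves overhead): dye in fresh feed = dye in product, i.e. 441×0.274 = (1−0.196)·F9·0.445.
F9 = 120.83/(0.445×0.804) = 337.73 tonne/day.
Recycle F2 = 0.196×337.73 = 66.196 tonne/day.
Combined feed F6 = 441 + 66.196 = 507.2 tonne/day.
Overhead F8 = F6 − F9 = 507.2 − 337.73 = 169.46 tonne/day.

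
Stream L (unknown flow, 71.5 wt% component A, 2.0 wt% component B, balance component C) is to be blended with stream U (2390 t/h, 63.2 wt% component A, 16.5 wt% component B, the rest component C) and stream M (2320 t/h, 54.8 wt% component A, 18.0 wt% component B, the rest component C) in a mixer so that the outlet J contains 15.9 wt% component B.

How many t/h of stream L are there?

453.7 t/h

Let L be the unknown flow. Total out = 4710 + L.
component B balance: 811.95 + 0.020·L = 0.159·(4710 + L)
(0.020 − 0.159)·L = 0.159×4710 − 811.95 = -63.06
L = -63.06 / -0.139 = 453.67 t/h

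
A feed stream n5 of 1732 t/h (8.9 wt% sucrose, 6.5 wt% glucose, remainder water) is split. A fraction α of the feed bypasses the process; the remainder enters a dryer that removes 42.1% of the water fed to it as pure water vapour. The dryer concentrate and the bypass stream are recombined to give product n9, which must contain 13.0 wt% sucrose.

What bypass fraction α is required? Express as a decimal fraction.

All 1732×0.089 = 154.15 t/h of sucrose reaches n9, so n9 = 154.15/0.130 = 1185.8 t/h and vapour = 546.25 t/h.
The evaporator receives (1−α)·1732 of feed at 0.846 water and removes 0.421 of that water:
0.421×0.846×(1−α)×1732 = 546.25
(1−α) = 546.25/616.88 = 0.8855;  α = 0.1145.

0.115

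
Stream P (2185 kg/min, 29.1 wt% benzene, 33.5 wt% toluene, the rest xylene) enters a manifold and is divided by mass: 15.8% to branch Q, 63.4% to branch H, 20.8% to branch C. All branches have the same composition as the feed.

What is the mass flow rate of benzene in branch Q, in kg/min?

Branch Q total = 0.158×2185 = 345.23 kg/min.
benzene in Q = 0.291×345.23 = 100.46 kg/min.

100.5 kg/min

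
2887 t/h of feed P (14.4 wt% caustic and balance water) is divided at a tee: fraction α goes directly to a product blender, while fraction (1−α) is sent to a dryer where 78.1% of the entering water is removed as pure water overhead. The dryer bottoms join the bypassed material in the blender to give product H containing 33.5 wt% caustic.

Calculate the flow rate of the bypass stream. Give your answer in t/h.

All 2887×0.144 = 415.73 t/h of caustic reaches H, so H = 415.73/0.335 = 1241 t/h and vapour = 1646 t/h.
The evaporator receives (1−α)·2887 of feed at 0.856 water and removes 0.781 of that water:
0.781×0.856×(1−α)×2887 = 1646
(1−α) = 1646/1930.1 = 0.8528;  α = 0.1472.
Bypass flow = 0.1472×2887 = 424.87 t/h.

424.9 t/h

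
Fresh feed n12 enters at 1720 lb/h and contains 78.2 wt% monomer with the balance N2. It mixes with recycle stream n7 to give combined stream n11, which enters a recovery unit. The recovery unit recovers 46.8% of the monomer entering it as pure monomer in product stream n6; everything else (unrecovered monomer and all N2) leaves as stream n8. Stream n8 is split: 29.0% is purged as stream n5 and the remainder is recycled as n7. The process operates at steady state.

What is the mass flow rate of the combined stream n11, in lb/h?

3454 lb/h

N2 enters only via n12 and leaves only via the purge: 1720×0.218 = 0.290×(N2 in n8), and the recovery unit passes all N2, so N2 in n11 = N2 in n8 = 1293 lb/h.
monomer in n11: m_A = 1720×0.782 + (1−0.290)·(1−0.468)·m_A, so m_A = 1345/0.6223 = 2161.5 lb/h.
n11 = 2161.5 + 1293 = 3454.4 lb/h.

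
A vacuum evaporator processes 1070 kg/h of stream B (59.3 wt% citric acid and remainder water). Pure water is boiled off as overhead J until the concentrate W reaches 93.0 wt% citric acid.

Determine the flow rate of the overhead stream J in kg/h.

387.7 kg/h

citric acid is conserved: 1070×0.593 = 634.51 kg/h all reports to the concentrate.
Concentrate = 634.51/(target fraction) = 682.27 kg/h.
Overhead = 1070 − 682.27 = 387.73 kg/h.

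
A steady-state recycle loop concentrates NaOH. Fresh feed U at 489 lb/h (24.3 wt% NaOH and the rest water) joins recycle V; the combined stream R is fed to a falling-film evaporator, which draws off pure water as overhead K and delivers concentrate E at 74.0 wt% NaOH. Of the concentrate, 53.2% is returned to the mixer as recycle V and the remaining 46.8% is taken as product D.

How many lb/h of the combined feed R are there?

Overall NaOH balance (none leaves overhead): NaOH in fresh feed = NaOH in product, i.e. 489×0.243 = (1−0.532)·E·0.740.
E = 118.83/(0.740×0.468) = 343.11 lb/h.
Recycle V = 0.532×343.11 = 182.54 lb/h.
Combined feed R = 489 + 182.54 = 671.54 lb/h.

671.5 lb/h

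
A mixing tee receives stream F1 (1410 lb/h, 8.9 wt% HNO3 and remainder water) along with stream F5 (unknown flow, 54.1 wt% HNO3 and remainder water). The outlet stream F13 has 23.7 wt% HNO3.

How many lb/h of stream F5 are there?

686.4 lb/h

Let F5 be the unknown flow. Total out = 1410 + F5.
HNO3 balance: 125.49 + 0.541·F5 = 0.237·(1410 + F5)
(0.541 − 0.237)·F5 = 0.237×1410 − 125.49 = 208.68
F5 = 208.68 / 0.304 = 686.45 lb/h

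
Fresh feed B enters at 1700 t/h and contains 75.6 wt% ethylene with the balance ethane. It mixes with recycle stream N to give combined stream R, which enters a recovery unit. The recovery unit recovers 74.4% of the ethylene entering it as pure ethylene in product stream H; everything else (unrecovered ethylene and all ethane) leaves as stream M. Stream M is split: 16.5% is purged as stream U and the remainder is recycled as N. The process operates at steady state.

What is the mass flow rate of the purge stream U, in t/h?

ethane enters only via B and leaves only via the purge: 1700×0.244 = 0.165×(ethane in M), and the recovery unit passes all ethane, so ethane in R = ethane in M = 2513.9 t/h.
ethylene in R: m_A = 1700×0.756 + (1−0.165)·(1−0.744)·m_A, so m_A = 1285.2/0.7862 = 1634.6 t/h.
M = (1−0.744)×1634.6 + 2513.9 = 2932.4 t/h.
Purge U = 0.165×2932.4 = 483.85 t/h.

483.8 t/h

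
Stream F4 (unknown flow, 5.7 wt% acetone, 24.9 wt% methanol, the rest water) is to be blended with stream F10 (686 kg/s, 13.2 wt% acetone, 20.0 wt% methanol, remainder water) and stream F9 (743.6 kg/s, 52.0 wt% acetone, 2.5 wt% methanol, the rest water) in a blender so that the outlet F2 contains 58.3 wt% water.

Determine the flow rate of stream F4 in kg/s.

332.2 kg/s

Let F4 be the unknown flow. Total out = 1429.6 + F4.
water balance: 796.59 + 0.694·F4 = 0.583·(1429.6 + F4)
(0.694 − 0.583)·F4 = 0.583×1429.6 − 796.59 = 36.871
F4 = 36.871 / 0.111 = 332.17 kg/s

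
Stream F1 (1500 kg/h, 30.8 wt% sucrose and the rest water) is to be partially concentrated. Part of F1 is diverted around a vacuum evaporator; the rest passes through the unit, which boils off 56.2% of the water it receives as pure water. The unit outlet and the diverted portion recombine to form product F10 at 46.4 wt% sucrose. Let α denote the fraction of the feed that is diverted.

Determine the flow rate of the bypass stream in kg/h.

All 1500×0.308 = 462 kg/h of sucrose reaches F10, so F10 = 462/0.464 = 995.69 kg/h and vapour = 504.31 kg/h.
The evaporator receives (1−α)·1500 of feed at 0.692 water and removes 0.562 of that water:
0.562×0.692×(1−α)×1500 = 504.31
(1−α) = 504.31/583.36 = 0.8645;  α = 0.1355.
Bypass flow = 0.1355×1500 = 203.25 kg/h.

203.3 kg/h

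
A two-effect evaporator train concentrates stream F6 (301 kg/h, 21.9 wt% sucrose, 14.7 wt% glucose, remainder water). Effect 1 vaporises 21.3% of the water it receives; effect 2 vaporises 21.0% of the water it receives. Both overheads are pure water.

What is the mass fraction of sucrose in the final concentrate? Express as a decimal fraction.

water in feed = 301×0.634 = 190.83 kg/h.
After stage 1: water left = (1−0.213)×190.83 = 150.19; stream total = 260.35 kg/h.
After stage 2: water left = (1−0.210)×150.19 = 118.65; final concentrate = 228.81 kg/h.
sucrose fraction = 65.919/228.81 = 0.288.

0.288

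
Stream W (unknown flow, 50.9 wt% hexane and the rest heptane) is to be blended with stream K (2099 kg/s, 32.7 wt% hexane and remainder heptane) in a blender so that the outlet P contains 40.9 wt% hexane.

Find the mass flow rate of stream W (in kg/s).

1721 kg/s

Let W be the unknown flow. Total out = 2099 + W.
hexane balance: 686.37 + 0.509·W = 0.409·(2099 + W)
(0.509 − 0.409)·W = 0.409×2099 − 686.37 = 172.12
W = 172.12 / 0.100 = 1721.2 kg/s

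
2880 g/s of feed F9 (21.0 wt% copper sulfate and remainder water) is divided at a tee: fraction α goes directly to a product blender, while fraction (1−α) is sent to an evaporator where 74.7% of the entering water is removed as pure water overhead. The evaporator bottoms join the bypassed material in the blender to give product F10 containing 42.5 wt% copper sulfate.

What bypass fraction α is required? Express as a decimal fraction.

All 2880×0.210 = 604.8 g/s of copper sulfate reaches F10, so F10 = 604.8/0.425 = 1423.1 g/s and vapour = 1456.9 g/s.
The evaporator receives (1−α)·2880 of feed at 0.790 water and removes 0.747 of that water:
0.747×0.790×(1−α)×2880 = 1456.9
(1−α) = 1456.9/1699.6 = 0.8572;  α = 0.1428.

0.143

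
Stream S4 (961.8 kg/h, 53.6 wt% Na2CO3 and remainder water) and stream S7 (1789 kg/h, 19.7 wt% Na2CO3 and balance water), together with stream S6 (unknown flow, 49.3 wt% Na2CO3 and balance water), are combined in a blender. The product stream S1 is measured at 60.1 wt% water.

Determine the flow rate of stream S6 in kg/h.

2443 kg/h

Let S6 be the unknown flow. Total out = 2750.8 + S6.
water balance: 1882.8 + 0.507·S6 = 0.601·(2750.8 + S6)
(0.507 − 0.601)·S6 = 0.601×2750.8 − 1882.8 = -229.61
S6 = -229.61 / -0.094 = 2442.7 kg/h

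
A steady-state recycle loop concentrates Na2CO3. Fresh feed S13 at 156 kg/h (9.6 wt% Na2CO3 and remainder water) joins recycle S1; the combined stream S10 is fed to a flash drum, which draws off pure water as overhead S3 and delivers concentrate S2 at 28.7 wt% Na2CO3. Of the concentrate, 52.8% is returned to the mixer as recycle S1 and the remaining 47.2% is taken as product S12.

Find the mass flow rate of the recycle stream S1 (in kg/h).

58.37 kg/h

Overall Na2CO3 balance (none leaves overhead): Na2CO3 in fresh feed = Na2CO3 in product, i.e. 156×0.096 = (1−0.528)·S2·0.287.
S2 = 14.976/(0.287×0.472) = 110.55 kg/h.
Recycle S1 = 0.528×110.55 = 58.372 kg/h.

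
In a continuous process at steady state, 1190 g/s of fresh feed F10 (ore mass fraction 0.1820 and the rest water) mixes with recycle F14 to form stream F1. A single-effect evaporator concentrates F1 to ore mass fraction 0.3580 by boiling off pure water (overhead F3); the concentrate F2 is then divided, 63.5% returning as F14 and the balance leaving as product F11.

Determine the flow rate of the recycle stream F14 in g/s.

1052 g/s

Overall ore balance (none leaves overhead): ore in fresh feed = ore in product, i.e. 1190×0.182 = (1−0.635)·F2·0.358.
F2 = 216.58/(0.358×0.365) = 1657.5 g/s.
Recycle F14 = 0.635×1657.5 = 1052.5 g/s.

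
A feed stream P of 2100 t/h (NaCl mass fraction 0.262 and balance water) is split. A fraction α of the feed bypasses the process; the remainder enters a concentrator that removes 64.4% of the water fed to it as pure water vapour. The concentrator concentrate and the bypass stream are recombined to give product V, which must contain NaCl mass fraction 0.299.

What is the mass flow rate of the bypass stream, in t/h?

All 2100×0.262 = 550.2 t/h of NaCl reaches V, so V = 550.2/0.299 = 1840.1 t/h and vapour = 259.87 t/h.
The evaporator receives (1−α)·2100 of feed at 0.738 water and removes 0.644 of that water:
0.644×0.738×(1−α)×2100 = 259.87
(1−α) = 259.87/998.07 = 0.2604;  α = 0.7396.
Bypass flow = 0.7396×2100 = 1553.2 t/h.

1553 t/h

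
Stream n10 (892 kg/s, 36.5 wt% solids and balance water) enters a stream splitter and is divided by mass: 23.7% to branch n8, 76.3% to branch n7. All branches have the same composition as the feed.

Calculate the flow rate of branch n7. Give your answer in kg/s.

680.6 kg/s

Branch n7 flow = 0.763×892 = 680.6 kg/s.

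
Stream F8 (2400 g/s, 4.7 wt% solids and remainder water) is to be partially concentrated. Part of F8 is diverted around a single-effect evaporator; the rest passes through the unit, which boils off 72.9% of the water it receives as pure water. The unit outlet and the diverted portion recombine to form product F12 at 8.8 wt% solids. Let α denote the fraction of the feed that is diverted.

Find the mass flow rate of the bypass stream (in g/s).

790.5 g/s

All 2400×0.047 = 112.8 g/s of solids reaches F12, so F12 = 112.8/0.088 = 1281.8 g/s and vapour = 1118.2 g/s.
The evaporator receives (1−α)·2400 of feed at 0.953 water and removes 0.729 of that water:
0.729×0.953×(1−α)×2400 = 1118.2
(1−α) = 1118.2/1667.4 = 0.6706;  α = 0.3294.
Bypass flow = 0.3294×2400 = 790.5 g/s.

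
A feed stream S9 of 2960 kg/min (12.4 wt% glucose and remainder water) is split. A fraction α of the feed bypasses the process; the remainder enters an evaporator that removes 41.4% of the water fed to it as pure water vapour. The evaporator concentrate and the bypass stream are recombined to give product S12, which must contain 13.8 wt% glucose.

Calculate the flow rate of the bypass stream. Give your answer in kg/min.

2132 kg/min

All 2960×0.124 = 367.04 kg/min of glucose reaches S12, so S12 = 367.04/0.138 = 2659.7 kg/min and vapour = 300.29 kg/min.
The evaporator receives (1−α)·2960 of feed at 0.876 water and removes 0.414 of that water:
0.414×0.876×(1−α)×2960 = 300.29
(1−α) = 300.29/1073.5 = 0.2797;  α = 0.7203.
Bypass flow = 0.7203×2960 = 2132 kg/min.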